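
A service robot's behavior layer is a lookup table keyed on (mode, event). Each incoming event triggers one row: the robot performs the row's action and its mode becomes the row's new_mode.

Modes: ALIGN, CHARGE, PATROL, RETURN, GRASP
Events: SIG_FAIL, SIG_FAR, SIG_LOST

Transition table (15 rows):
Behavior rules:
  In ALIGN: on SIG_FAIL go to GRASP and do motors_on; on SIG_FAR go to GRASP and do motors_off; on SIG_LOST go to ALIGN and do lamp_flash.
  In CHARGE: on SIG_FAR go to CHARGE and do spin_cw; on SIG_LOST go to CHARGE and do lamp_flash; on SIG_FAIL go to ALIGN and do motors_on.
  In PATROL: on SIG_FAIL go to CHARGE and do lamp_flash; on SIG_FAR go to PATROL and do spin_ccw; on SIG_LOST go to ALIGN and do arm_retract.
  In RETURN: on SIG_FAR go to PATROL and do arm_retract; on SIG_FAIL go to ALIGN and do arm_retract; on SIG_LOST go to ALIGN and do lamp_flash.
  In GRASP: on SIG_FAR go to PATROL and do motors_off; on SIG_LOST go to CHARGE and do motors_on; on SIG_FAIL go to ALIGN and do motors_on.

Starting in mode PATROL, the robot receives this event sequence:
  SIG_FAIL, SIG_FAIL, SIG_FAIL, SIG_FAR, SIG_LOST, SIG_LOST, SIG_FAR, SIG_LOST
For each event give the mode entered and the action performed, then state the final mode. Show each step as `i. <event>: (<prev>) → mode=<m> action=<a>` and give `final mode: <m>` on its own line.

final mode: CHARGE

1. SIG_FAIL: (PATROL) → mode=CHARGE action=lamp_flash
2. SIG_FAIL: (CHARGE) → mode=ALIGN action=motors_on
3. SIG_FAIL: (ALIGN) → mode=GRASP action=motors_on
4. SIG_FAR: (GRASP) → mode=PATROL action=motors_off
5. SIG_LOST: (PATROL) → mode=ALIGN action=arm_retract
6. SIG_LOST: (ALIGN) → mode=ALIGN action=lamp_flash
7. SIG_FAR: (ALIGN) → mode=GRASP action=motors_off
8. SIG_LOST: (GRASP) → mode=CHARGE action=motors_on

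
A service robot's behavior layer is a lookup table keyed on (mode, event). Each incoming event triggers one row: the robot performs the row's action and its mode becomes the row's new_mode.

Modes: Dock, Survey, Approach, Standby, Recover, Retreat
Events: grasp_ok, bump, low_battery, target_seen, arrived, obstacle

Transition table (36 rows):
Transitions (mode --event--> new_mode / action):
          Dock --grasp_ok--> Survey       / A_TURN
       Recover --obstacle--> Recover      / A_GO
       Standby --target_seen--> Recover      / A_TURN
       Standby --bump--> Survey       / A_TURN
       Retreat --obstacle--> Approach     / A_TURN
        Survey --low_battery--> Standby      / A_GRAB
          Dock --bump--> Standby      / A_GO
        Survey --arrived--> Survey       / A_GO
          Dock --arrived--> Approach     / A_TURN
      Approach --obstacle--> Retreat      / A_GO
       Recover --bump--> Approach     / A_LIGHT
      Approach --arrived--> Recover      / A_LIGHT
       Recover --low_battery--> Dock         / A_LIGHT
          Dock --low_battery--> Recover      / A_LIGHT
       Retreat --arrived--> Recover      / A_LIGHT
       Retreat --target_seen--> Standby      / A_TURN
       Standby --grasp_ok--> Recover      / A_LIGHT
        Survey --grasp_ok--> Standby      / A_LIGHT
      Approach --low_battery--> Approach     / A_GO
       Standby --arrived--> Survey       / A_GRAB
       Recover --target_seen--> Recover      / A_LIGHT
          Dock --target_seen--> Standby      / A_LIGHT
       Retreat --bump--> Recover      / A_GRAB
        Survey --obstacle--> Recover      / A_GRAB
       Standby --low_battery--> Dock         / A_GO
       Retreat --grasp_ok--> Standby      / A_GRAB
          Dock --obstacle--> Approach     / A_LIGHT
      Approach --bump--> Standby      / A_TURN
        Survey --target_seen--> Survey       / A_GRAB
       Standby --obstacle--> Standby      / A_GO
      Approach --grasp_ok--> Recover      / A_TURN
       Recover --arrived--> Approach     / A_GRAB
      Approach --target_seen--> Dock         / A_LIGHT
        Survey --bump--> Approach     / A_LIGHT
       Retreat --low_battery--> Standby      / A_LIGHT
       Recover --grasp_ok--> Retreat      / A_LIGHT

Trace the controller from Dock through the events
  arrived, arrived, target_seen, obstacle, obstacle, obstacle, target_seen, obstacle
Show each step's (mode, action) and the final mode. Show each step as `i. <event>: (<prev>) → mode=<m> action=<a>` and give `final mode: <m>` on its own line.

1. arrived: (Dock) → mode=Approach action=A_TURN
2. arrived: (Approach) → mode=Recover action=A_LIGHT
3. target_seen: (Recover) → mode=Recover action=A_LIGHT
4. obstacle: (Recover) → mode=Recover action=A_GO
5. obstacle: (Recover) → mode=Recover action=A_GO
6. obstacle: (Recover) → mode=Recover action=A_GO
7. target_seen: (Recover) → mode=Recover action=A_LIGHT
8. obstacle: (Recover) → mode=Recover action=A_GO

final mode: Recover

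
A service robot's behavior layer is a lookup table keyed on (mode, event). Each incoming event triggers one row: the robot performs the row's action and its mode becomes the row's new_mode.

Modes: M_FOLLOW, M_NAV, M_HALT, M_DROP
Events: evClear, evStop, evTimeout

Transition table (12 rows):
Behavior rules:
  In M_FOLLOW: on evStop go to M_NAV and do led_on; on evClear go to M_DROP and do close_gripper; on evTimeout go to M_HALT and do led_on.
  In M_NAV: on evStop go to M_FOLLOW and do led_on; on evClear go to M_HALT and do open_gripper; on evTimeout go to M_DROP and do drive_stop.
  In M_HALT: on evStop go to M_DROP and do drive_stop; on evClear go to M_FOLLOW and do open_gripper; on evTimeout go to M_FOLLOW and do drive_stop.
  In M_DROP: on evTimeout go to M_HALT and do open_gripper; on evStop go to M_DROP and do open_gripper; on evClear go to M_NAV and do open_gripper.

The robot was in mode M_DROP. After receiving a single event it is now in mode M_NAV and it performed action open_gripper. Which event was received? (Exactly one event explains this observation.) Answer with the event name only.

try evClear: (M_DROP, evClear) → (M_NAV, open_gripper)  ← matches
try evStop: (M_DROP, evStop) → (M_DROP, open_gripper)
try evTimeout: (M_DROP, evTimeout) → (M_HALT, open_gripper)

evClear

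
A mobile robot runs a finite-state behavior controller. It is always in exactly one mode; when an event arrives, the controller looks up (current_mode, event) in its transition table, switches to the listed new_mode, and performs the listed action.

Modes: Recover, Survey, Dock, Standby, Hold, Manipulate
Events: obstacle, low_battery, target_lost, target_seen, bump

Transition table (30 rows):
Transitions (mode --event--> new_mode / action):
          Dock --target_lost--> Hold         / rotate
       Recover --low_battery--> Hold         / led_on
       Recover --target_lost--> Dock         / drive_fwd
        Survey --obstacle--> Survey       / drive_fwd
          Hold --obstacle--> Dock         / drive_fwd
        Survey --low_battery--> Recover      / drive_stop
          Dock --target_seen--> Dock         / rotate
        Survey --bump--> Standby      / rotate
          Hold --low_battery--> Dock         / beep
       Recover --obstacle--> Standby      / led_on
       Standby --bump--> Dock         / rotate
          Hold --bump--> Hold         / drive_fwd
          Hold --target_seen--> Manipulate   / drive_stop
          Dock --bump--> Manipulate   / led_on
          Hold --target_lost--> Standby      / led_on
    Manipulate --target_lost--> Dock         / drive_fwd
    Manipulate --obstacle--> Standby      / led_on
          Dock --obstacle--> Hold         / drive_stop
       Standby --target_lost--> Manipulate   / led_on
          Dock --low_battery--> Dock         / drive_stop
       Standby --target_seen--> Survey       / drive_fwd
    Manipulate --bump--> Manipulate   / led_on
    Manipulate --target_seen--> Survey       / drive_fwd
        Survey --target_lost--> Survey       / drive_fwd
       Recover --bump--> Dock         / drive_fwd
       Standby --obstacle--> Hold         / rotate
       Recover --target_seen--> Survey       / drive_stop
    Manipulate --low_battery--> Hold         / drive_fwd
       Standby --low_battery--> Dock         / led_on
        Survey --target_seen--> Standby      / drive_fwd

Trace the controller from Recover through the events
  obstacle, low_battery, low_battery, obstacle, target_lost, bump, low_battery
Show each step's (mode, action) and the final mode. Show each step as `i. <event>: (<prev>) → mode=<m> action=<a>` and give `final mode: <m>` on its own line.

final mode: Dock

1. obstacle: (Recover) → mode=Standby action=led_on
2. low_battery: (Standby) → mode=Dock action=led_on
3. low_battery: (Dock) → mode=Dock action=drive_stop
4. obstacle: (Dock) → mode=Hold action=drive_stop
5. target_lost: (Hold) → mode=Standby action=led_on
6. bump: (Standby) → mode=Dock action=rotate
7. low_battery: (Dock) → mode=Dock action=drive_stop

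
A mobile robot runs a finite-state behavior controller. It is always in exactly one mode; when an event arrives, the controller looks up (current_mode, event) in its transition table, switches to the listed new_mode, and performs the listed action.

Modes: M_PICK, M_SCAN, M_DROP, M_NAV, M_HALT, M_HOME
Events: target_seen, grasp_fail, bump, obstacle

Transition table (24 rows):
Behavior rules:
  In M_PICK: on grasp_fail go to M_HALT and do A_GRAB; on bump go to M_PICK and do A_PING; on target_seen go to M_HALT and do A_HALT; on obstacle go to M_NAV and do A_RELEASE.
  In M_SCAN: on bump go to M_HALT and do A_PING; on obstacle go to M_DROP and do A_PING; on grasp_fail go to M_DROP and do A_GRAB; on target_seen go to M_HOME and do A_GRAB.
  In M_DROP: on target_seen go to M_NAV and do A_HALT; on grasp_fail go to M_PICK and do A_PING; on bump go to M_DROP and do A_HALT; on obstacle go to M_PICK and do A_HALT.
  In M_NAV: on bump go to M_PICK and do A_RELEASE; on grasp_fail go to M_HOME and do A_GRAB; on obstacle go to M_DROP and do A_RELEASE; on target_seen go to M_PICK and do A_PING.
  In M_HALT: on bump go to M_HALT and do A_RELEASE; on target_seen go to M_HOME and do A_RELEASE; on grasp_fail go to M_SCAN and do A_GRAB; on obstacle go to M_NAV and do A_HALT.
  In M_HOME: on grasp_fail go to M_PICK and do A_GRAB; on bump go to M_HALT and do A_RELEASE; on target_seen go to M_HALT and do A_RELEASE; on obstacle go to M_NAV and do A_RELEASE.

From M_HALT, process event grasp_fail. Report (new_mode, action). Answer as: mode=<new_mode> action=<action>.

current mode = M_HALT; filter table to that mode:
  (M_HALT, bump) → (M_HALT, A_RELEASE)
  (M_HALT, target_seen) → (M_HOME, A_RELEASE)
  (M_HALT, grasp_fail) → (M_SCAN, A_GRAB)  ← event matches
  (M_HALT, obstacle) → (M_NAV, A_HALT)
event = grasp_fail selects (M_SCAN, A_GRAB)

mode=M_SCAN action=A_GRAB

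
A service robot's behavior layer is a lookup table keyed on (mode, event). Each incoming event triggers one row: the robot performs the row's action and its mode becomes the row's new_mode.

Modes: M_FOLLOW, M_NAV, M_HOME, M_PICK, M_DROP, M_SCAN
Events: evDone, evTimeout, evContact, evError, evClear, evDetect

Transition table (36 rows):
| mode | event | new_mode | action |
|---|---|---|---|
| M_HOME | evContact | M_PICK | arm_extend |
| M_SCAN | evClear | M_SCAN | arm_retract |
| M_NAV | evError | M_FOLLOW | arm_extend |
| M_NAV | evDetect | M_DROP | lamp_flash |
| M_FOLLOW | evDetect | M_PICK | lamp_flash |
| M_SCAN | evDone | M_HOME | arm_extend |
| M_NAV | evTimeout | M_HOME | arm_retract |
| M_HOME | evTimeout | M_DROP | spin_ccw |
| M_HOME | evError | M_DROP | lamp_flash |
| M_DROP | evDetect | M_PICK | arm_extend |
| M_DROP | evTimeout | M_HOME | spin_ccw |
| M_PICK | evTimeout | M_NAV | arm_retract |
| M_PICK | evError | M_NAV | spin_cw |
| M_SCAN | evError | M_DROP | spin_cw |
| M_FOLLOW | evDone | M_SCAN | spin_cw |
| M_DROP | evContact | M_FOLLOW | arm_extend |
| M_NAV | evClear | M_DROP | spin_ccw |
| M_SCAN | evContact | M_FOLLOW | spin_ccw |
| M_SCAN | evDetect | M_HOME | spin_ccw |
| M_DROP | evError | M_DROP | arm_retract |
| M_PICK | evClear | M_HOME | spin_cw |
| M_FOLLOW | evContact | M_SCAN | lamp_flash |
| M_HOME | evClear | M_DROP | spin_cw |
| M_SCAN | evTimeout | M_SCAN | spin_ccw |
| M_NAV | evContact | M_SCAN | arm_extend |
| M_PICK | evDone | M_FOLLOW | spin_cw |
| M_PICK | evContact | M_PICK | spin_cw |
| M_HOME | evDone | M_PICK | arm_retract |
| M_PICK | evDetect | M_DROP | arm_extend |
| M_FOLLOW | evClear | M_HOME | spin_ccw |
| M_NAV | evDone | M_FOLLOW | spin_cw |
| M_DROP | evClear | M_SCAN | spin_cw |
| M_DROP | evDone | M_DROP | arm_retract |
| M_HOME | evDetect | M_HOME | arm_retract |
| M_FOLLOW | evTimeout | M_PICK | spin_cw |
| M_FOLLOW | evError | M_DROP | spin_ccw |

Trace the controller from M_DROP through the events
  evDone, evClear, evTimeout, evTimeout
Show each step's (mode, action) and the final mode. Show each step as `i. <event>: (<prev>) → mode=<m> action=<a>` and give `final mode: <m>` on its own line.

final mode: M_SCAN

1. evDone: (M_DROP) → mode=M_DROP action=arm_retract
2. evClear: (M_DROP) → mode=M_SCAN action=spin_cw
3. evTimeout: (M_SCAN) → mode=M_SCAN action=spin_ccw
4. evTimeout: (M_SCAN) → mode=M_SCAN action=spin_ccw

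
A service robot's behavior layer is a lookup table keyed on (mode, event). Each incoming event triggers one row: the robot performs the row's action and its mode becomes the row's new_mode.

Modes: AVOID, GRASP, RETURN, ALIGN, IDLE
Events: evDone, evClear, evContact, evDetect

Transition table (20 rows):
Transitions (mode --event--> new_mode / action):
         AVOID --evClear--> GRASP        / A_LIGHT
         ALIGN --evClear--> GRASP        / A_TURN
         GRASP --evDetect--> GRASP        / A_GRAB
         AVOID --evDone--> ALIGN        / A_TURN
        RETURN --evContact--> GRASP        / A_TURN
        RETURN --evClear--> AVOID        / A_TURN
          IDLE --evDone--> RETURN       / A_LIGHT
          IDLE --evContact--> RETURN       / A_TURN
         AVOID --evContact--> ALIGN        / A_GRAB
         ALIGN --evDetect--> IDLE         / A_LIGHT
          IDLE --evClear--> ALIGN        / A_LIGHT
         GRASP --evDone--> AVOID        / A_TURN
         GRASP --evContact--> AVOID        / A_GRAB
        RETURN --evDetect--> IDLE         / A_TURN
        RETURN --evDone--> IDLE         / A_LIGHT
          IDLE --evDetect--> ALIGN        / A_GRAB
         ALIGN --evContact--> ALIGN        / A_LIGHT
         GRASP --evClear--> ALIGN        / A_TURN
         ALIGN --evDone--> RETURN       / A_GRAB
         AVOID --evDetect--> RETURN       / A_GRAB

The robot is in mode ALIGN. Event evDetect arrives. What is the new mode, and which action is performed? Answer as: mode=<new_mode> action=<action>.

current mode = ALIGN; filter table to that mode:
  (ALIGN, evClear) → (GRASP, A_TURN)
  (ALIGN, evDetect) → (IDLE, A_LIGHT)  ← event matches
  (ALIGN, evContact) → (ALIGN, A_LIGHT)
  (ALIGN, evDone) → (RETURN, A_GRAB)
event = evDetect selects (IDLE, A_LIGHT)

mode=IDLE action=A_LIGHT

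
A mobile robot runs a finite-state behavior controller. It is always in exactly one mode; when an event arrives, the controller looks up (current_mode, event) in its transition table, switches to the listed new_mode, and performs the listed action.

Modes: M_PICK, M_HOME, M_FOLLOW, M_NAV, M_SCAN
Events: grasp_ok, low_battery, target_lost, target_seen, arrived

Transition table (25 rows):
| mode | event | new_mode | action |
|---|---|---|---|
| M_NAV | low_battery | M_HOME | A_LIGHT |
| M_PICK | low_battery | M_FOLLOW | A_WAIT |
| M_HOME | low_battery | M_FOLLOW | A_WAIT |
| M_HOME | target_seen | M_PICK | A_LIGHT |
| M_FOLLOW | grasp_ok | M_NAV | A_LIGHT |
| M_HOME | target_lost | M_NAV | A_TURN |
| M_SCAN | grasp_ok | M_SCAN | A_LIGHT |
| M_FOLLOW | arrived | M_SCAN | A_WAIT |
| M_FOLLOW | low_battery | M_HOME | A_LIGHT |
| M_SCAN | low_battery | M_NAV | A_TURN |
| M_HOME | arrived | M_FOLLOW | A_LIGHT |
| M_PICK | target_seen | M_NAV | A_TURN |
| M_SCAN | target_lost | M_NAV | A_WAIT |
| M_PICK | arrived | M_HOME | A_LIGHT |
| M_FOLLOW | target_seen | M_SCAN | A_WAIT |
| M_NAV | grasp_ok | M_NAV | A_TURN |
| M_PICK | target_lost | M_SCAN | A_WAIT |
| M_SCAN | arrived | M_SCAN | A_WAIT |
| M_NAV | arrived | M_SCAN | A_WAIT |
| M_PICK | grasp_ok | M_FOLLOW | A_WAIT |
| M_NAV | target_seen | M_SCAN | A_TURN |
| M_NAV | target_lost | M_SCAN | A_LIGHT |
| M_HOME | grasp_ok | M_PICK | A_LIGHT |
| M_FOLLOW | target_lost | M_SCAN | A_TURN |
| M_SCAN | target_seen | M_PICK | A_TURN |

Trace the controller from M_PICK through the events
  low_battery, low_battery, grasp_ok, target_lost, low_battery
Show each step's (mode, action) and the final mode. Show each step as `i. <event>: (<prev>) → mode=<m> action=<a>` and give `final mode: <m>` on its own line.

final mode: M_NAV

1. low_battery: (M_PICK) → mode=M_FOLLOW action=A_WAIT
2. low_battery: (M_FOLLOW) → mode=M_HOME action=A_LIGHT
3. grasp_ok: (M_HOME) → mode=M_PICK action=A_LIGHT
4. target_lost: (M_PICK) → mode=M_SCAN action=A_WAIT
5. low_battery: (M_SCAN) → mode=M_NAV action=A_TURN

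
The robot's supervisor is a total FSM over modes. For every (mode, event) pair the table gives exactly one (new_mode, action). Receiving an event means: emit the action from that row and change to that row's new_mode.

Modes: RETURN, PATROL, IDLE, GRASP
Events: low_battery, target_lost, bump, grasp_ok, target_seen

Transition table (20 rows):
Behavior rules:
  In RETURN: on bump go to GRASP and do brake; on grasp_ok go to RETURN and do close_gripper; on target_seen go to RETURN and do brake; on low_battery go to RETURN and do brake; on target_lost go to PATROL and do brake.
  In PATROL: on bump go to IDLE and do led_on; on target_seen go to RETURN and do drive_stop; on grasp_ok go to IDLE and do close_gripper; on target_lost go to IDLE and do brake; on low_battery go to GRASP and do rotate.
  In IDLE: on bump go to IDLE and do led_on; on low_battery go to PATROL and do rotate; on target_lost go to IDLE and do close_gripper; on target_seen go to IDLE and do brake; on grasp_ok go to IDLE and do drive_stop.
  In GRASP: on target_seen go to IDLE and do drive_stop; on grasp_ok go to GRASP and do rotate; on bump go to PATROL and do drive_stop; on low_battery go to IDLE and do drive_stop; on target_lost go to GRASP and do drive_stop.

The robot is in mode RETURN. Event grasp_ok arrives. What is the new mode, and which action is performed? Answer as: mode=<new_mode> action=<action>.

mode=RETURN action=close_gripper

current mode = RETURN; filter table to that mode:
  (RETURN, bump) → (GRASP, brake)
  (RETURN, grasp_ok) → (RETURN, close_gripper)  ← event matches
  (RETURN, target_seen) → (RETURN, brake)
  (RETURN, low_battery) → (RETURN, brake)
  (RETURN, target_lost) → (PATROL, brake)
event = grasp_ok selects (RETURN, close_gripper)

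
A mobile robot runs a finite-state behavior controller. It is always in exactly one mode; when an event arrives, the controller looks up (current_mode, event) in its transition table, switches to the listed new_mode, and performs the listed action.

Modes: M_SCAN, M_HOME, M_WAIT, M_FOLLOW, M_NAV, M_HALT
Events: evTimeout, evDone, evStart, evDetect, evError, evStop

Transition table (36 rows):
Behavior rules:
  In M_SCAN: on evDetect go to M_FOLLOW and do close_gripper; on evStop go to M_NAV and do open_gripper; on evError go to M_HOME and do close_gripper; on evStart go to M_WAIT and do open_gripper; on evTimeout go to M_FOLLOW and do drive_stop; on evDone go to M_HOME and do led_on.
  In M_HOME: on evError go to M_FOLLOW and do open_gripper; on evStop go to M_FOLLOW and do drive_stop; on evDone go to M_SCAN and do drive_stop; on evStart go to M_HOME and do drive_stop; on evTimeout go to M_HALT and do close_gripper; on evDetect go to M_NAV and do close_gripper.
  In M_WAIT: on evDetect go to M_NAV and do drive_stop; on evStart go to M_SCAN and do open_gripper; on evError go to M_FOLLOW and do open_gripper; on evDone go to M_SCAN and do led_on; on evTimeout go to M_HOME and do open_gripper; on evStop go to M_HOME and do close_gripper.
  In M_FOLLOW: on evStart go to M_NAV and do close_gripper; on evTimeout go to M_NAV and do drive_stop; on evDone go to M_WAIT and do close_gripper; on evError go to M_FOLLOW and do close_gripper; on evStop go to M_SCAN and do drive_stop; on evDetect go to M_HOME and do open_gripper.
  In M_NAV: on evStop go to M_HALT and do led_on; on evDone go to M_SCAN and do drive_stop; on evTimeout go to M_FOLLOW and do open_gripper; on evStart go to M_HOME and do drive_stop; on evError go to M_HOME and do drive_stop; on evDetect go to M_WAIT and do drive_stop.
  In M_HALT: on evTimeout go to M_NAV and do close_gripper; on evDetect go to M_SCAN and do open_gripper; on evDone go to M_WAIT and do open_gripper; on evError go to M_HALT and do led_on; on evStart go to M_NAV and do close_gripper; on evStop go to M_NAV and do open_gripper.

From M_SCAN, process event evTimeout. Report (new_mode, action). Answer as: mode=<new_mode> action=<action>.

mode=M_FOLLOW action=drive_stop

current mode = M_SCAN; filter table to that mode:
  (M_SCAN, evDetect) → (M_FOLLOW, close_gripper)
  (M_SCAN, evStop) → (M_NAV, open_gripper)
  (M_SCAN, evError) → (M_HOME, close_gripper)
  (M_SCAN, evStart) → (M_WAIT, open_gripper)
  (M_SCAN, evTimeout) → (M_FOLLOW, drive_stop)  ← event matches
  (M_SCAN, evDone) → (M_HOME, led_on)
event = evTimeout selects (M_FOLLOW, drive_stop)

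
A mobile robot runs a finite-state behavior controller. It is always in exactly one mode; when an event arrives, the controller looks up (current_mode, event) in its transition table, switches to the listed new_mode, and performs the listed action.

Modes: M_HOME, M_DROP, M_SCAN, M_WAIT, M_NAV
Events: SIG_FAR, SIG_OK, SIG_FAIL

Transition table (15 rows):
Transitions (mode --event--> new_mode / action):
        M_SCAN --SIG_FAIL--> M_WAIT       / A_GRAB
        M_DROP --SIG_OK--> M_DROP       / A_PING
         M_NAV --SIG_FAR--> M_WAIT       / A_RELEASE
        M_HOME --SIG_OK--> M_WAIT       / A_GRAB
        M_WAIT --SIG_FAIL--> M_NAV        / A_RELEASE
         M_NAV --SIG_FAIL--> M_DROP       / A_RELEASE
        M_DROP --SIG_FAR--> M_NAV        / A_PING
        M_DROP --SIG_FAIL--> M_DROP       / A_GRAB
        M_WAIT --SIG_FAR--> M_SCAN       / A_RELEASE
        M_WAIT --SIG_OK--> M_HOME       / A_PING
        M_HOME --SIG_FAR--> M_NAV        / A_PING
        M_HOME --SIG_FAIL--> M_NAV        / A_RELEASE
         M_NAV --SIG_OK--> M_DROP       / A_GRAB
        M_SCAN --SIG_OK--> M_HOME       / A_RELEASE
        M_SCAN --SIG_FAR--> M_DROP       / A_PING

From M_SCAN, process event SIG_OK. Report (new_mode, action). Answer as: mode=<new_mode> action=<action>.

mode=M_HOME action=A_RELEASE

current mode = M_SCAN; filter table to that mode:
  (M_SCAN, SIG_FAIL) → (M_WAIT, A_GRAB)
  (M_SCAN, SIG_OK) → (M_HOME, A_RELEASE)  ← event matches
  (M_SCAN, SIG_FAR) → (M_DROP, A_PING)
event = SIG_OK selects (M_HOME, A_RELEASE)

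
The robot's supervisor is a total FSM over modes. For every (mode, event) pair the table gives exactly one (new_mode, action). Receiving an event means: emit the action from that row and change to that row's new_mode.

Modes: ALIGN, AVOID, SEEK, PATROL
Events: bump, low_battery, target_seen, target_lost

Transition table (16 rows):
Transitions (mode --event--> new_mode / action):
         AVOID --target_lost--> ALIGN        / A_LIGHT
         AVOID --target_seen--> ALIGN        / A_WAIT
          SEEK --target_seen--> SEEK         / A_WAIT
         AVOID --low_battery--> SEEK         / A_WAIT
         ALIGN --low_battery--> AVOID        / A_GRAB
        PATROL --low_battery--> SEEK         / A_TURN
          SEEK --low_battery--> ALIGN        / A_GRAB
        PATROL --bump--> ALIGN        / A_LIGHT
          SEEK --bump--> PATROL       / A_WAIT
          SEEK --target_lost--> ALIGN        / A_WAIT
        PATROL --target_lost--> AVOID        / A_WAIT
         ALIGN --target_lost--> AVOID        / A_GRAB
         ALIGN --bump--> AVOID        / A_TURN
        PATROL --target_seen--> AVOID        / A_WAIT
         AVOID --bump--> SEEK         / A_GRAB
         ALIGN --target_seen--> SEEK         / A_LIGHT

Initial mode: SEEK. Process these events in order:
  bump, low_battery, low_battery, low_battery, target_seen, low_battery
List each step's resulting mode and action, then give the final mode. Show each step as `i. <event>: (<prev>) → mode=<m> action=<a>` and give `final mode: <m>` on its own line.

1. bump: (SEEK) → mode=PATROL action=A_WAIT
2. low_battery: (PATROL) → mode=SEEK action=A_TURN
3. low_battery: (SEEK) → mode=ALIGN action=A_GRAB
4. low_battery: (ALIGN) → mode=AVOID action=A_GRAB
5. target_seen: (AVOID) → mode=ALIGN action=A_WAIT
6. low_battery: (ALIGN) → mode=AVOID action=A_GRAB

final mode: AVOID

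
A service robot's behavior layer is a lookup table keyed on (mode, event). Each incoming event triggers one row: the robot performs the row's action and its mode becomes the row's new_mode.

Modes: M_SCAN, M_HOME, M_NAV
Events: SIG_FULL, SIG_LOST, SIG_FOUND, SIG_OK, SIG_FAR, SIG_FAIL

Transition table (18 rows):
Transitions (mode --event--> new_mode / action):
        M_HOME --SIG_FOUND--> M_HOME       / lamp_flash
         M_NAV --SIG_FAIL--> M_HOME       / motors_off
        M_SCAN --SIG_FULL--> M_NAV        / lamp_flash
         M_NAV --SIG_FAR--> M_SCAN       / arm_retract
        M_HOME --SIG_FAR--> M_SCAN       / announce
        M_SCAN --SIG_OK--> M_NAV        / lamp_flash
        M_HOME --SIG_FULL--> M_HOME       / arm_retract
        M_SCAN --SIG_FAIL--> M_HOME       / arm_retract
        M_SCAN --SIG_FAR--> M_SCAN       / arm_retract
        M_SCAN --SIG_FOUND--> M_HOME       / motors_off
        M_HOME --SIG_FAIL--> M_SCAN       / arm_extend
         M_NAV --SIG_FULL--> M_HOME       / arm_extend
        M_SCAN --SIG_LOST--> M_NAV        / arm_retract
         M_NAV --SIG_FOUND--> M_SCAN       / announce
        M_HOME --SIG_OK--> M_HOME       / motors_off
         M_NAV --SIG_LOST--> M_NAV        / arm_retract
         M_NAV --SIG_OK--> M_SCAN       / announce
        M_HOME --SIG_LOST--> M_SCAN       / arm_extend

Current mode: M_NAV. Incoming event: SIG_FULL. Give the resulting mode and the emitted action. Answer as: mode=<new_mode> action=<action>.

mode=M_HOME action=arm_extend

current mode = M_NAV; filter table to that mode:
  (M_NAV, SIG_FAIL) → (M_HOME, motors_off)
  (M_NAV, SIG_FAR) → (M_SCAN, arm_retract)
  (M_NAV, SIG_FULL) → (M_HOME, arm_extend)  ← event matches
  (M_NAV, SIG_FOUND) → (M_SCAN, announce)
  (M_NAV, SIG_LOST) → (M_NAV, arm_retract)
  (M_NAV, SIG_OK) → (M_SCAN, announce)
event = SIG_FULL selects (M_HOME, arm_extend)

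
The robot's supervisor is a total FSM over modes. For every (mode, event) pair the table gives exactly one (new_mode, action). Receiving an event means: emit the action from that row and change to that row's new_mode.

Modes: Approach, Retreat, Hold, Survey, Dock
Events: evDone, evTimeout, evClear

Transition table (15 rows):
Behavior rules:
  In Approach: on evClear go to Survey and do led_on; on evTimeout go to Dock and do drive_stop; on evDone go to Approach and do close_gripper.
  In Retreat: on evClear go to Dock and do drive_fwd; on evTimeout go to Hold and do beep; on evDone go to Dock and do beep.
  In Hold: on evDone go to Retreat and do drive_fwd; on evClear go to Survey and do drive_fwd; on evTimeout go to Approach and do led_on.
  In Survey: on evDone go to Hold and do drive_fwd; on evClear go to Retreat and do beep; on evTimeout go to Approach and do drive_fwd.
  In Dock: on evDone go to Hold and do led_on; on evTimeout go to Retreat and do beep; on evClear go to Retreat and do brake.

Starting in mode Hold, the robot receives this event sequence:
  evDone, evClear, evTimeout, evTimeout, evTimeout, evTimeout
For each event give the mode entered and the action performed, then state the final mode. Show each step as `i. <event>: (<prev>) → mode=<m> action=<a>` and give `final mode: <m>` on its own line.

final mode: Dock

1. evDone: (Hold) → mode=Retreat action=drive_fwd
2. evClear: (Retreat) → mode=Dock action=drive_fwd
3. evTimeout: (Dock) → mode=Retreat action=beep
4. evTimeout: (Retreat) → mode=Hold action=beep
5. evTimeout: (Hold) → mode=Approach action=led_on
6. evTimeout: (Approach) → mode=Dock action=drive_stop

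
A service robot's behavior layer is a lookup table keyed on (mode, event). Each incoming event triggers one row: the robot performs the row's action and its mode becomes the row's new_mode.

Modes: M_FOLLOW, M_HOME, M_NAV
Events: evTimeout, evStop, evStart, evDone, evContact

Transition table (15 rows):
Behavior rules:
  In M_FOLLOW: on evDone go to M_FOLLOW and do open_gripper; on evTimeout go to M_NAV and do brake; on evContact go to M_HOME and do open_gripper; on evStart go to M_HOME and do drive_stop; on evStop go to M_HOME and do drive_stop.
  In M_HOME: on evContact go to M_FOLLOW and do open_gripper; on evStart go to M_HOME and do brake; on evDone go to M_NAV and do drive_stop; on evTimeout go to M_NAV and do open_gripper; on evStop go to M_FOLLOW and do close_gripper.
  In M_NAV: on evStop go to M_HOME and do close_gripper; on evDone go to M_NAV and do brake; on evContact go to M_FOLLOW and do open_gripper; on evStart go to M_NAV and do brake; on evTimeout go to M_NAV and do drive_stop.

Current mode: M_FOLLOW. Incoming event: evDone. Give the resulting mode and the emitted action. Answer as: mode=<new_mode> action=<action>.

mode=M_FOLLOW action=open_gripper

current mode = M_FOLLOW; filter table to that mode:
  (M_FOLLOW, evDone) → (M_FOLLOW, open_gripper)  ← event matches
  (M_FOLLOW, evTimeout) → (M_NAV, brake)
  (M_FOLLOW, evContact) → (M_HOME, open_gripper)
  (M_FOLLOW, evStart) → (M_HOME, drive_stop)
  (M_FOLLOW, evStop) → (M_HOME, drive_stop)
event = evDone selects (M_FOLLOW, open_gripper)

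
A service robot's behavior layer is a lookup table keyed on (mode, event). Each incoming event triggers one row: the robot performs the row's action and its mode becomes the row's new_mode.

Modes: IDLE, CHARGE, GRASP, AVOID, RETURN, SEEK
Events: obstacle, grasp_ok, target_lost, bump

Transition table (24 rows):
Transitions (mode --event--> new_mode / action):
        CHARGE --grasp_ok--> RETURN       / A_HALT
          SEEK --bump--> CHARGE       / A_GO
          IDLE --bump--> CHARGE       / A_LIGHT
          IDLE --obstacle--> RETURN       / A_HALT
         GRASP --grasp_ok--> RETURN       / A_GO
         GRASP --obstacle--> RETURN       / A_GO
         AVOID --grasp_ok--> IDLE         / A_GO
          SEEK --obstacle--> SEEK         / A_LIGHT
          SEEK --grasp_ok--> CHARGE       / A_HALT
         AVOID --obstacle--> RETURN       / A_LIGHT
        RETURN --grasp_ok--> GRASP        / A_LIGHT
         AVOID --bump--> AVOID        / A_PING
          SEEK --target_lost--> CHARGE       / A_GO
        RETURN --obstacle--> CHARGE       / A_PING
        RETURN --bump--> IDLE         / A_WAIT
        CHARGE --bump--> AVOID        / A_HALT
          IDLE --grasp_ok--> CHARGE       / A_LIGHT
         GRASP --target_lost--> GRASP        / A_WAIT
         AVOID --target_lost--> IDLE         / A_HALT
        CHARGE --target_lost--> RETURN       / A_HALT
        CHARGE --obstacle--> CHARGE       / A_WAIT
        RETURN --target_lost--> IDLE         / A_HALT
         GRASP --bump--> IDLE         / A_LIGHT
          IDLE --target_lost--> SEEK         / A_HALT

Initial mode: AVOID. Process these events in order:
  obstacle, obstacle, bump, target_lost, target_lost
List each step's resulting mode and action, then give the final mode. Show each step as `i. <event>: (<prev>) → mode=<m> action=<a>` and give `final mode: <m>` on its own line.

final mode: SEEK

1. obstacle: (AVOID) → mode=RETURN action=A_LIGHT
2. obstacle: (RETURN) → mode=CHARGE action=A_PING
3. bump: (CHARGE) → mode=AVOID action=A_HALT
4. target_lost: (AVOID) → mode=IDLE action=A_HALT
5. target_lost: (IDLE) → mode=SEEK action=A_HALT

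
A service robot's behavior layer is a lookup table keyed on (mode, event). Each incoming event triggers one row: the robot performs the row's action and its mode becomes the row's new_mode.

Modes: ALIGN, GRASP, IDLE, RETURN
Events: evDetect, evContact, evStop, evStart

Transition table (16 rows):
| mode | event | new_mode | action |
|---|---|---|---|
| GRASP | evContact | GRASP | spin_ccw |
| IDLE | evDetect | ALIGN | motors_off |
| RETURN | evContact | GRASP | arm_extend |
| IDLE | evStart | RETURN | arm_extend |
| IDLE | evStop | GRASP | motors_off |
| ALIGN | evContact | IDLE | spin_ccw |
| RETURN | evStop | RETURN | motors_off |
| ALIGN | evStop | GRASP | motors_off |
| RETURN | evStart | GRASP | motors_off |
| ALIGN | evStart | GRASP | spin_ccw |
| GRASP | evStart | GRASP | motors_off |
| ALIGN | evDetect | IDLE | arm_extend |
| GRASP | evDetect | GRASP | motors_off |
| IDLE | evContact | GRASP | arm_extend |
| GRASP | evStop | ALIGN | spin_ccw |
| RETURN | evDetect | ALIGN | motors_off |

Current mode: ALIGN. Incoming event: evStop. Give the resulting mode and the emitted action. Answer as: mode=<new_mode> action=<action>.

current mode = ALIGN; filter table to that mode:
  (ALIGN, evContact) → (IDLE, spin_ccw)
  (ALIGN, evStop) → (GRASP, motors_off)  ← event matches
  (ALIGN, evStart) → (GRASP, spin_ccw)
  (ALIGN, evDetect) → (IDLE, arm_extend)
event = evStop selects (GRASP, motors_off)

mode=GRASP action=motors_off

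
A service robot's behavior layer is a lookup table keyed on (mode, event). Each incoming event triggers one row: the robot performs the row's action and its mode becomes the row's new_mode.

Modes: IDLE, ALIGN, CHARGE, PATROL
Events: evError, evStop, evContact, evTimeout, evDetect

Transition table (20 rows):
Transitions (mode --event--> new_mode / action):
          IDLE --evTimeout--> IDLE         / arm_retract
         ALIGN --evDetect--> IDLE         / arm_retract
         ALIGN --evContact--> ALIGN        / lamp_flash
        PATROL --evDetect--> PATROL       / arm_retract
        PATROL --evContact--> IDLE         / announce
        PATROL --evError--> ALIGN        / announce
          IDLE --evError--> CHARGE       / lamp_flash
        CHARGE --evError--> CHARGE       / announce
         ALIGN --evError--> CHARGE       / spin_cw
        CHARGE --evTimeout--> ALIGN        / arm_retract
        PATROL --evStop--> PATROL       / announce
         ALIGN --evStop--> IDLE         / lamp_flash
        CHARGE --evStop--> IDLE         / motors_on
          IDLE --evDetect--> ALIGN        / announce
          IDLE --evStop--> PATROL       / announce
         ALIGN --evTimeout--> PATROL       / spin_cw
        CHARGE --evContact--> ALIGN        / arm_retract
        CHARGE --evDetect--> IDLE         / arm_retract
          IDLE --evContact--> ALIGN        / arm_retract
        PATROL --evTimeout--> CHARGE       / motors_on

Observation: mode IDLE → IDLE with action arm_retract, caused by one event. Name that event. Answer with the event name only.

try evError: (IDLE, evError) → (CHARGE, lamp_flash)
try evStop: (IDLE, evStop) → (PATROL, announce)
try evContact: (IDLE, evContact) → (ALIGN, arm_retract)
try evTimeout: (IDLE, evTimeout) → (IDLE, arm_retract)  ← matches
try evDetect: (IDLE, evDetect) → (ALIGN, announce)

evTimeout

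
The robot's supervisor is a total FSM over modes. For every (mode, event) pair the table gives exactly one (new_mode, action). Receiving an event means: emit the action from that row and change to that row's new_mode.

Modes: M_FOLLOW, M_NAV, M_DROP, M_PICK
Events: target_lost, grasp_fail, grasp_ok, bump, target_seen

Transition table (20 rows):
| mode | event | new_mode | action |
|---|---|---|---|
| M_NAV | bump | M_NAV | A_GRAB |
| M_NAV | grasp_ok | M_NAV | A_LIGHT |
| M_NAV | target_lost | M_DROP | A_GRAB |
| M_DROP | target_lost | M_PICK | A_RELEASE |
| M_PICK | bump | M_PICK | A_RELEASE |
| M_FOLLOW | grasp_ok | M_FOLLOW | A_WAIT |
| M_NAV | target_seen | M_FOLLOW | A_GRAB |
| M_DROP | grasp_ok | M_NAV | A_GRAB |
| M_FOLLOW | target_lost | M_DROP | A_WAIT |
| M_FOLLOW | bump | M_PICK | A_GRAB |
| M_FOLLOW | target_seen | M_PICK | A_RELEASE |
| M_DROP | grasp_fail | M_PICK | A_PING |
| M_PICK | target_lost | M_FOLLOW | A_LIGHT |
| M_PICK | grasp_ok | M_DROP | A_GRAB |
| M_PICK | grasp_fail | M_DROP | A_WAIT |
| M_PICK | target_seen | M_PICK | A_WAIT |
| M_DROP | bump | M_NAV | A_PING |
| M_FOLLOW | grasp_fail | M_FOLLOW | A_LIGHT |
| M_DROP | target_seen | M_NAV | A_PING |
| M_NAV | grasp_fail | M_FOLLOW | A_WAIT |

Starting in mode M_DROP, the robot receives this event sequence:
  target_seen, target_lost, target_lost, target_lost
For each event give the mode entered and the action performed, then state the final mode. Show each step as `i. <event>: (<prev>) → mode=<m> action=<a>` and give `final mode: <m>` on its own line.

final mode: M_FOLLOW

1. target_seen: (M_DROP) → mode=M_NAV action=A_PING
2. target_lost: (M_NAV) → mode=M_DROP action=A_GRAB
3. target_lost: (M_DROP) → mode=M_PICK action=A_RELEASE
4. target_lost: (M_PICK) → mode=M_FOLLOW action=A_LIGHT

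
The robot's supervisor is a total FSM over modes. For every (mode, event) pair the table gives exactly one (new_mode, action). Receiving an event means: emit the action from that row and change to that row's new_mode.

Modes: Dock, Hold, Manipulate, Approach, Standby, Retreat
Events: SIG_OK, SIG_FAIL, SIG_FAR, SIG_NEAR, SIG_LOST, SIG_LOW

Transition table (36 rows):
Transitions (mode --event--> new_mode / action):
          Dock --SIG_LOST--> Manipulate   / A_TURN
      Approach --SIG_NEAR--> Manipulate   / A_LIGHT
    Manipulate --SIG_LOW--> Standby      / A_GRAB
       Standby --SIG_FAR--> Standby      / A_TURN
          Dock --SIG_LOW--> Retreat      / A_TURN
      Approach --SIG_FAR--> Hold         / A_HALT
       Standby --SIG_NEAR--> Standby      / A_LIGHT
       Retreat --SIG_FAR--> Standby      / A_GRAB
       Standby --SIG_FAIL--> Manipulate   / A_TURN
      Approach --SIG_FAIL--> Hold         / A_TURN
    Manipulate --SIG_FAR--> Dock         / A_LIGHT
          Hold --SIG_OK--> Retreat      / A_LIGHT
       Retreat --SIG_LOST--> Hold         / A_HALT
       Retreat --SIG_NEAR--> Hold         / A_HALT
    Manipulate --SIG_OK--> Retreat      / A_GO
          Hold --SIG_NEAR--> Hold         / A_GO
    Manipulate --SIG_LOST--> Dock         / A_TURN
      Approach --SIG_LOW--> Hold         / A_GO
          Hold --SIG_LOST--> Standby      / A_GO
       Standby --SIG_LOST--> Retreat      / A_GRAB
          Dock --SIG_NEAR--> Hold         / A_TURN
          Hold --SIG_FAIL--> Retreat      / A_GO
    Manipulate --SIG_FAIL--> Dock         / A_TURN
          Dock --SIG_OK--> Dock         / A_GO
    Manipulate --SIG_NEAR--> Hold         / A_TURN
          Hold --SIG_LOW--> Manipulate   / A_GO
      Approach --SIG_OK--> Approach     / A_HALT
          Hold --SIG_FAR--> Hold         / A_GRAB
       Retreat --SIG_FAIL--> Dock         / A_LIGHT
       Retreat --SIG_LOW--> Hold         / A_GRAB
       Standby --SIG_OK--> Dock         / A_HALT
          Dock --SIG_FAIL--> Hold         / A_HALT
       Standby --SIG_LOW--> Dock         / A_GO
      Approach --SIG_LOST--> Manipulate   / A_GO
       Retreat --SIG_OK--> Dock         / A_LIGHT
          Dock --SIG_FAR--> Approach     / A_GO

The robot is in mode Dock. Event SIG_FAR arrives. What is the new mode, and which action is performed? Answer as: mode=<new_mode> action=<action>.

current mode = Dock; filter table to that mode:
  (Dock, SIG_LOST) → (Manipulate, A_TURN)
  (Dock, SIG_LOW) → (Retreat, A_TURN)
  (Dock, SIG_NEAR) → (Hold, A_TURN)
  (Dock, SIG_OK) → (Dock, A_GO)
  (Dock, SIG_FAIL) → (Hold, A_HALT)
  (Dock, SIG_FAR) → (Approach, A_GO)  ← event matches
event = SIG_FAR selects (Approach, A_GO)

mode=Approach action=A_GO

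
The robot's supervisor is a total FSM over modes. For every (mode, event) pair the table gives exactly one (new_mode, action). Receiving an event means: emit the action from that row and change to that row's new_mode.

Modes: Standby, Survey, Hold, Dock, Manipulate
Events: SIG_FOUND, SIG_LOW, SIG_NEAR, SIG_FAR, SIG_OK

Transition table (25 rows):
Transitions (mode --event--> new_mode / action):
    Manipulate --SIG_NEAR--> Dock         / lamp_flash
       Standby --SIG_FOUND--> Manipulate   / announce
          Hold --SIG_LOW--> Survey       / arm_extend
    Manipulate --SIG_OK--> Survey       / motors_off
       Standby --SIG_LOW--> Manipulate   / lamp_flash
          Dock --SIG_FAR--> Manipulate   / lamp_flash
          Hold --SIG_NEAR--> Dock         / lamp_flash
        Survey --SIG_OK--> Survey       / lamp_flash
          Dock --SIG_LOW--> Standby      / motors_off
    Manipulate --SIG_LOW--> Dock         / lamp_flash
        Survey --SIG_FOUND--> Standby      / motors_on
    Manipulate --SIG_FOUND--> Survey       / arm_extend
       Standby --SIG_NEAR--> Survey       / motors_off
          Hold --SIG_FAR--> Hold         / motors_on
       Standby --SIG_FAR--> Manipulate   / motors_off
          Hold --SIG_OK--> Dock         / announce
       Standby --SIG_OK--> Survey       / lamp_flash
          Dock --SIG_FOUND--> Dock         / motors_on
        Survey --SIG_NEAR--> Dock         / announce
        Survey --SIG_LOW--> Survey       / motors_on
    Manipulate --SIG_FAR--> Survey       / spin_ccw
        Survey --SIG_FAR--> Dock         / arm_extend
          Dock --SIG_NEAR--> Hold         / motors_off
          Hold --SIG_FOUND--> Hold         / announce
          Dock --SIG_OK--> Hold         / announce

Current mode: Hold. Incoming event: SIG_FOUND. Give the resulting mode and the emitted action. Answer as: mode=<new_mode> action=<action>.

current mode = Hold; filter table to that mode:
  (Hold, SIG_LOW) → (Survey, arm_extend)
  (Hold, SIG_NEAR) → (Dock, lamp_flash)
  (Hold, SIG_FAR) → (Hold, motors_on)
  (Hold, SIG_OK) → (Dock, announce)
  (Hold, SIG_FOUND) → (Hold, announce)  ← event matches
event = SIG_FOUND selects (Hold, announce)

mode=Hold action=announce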